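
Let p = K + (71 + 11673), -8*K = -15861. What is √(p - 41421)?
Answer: I*√443110/4 ≈ 166.42*I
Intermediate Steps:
K = 15861/8 (K = -⅛*(-15861) = 15861/8 ≈ 1982.6)
p = 109813/8 (p = 15861/8 + (71 + 11673) = 15861/8 + 11744 = 109813/8 ≈ 13727.)
√(p - 41421) = √(109813/8 - 41421) = √(-221555/8) = I*√443110/4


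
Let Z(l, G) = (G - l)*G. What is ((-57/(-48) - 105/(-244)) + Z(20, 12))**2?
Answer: 8485541689/952576 ≈ 8908.0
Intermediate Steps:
Z(l, G) = G*(G - l)
((-57/(-48) - 105/(-244)) + Z(20, 12))**2 = ((-57/(-48) - 105/(-244)) + 12*(12 - 1*20))**2 = ((-57*(-1/48) - 105*(-1/244)) + 12*(12 - 20))**2 = ((19/16 + 105/244) + 12*(-8))**2 = (1579/976 - 96)**2 = (-92117/976)**2 = 8485541689/952576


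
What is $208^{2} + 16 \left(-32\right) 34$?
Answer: $25856$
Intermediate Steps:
$208^{2} + 16 \left(-32\right) 34 = 43264 - 17408 = 25856$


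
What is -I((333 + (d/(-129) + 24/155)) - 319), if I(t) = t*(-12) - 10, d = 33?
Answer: 1178294/6665 ≈ 176.79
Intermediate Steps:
I(t) = -10 - 12*t (I(t) = -12*t - 10 = -10 - 12*t)
-I((333 + (d/(-129) + 24/155)) - 319) = -(-10 - 12*((333 + (33/(-129) + 24/155)) - 319)) = -(-10 - 12*((333 + (33*(-1/129) + 24*(1/155))) - 319)) = -(-10 - 12*((333 + (-11/43 + 24/155)) - 319)) = -(-10 - 12*((333 - 673/6665) - 319)) = -(-10 - 12*(2218772/6665 - 319)) = -(-10 - 12*92637/6665) = -(-10 - 1111644/6665) = -1*(-1178294/6665) = 1178294/6665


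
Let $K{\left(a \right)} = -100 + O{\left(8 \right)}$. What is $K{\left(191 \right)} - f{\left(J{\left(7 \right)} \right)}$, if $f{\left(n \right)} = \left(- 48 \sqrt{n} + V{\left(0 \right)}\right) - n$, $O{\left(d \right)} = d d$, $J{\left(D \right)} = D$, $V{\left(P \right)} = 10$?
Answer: $-39 + 48 \sqrt{7} \approx 87.996$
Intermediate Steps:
$O{\left(d \right)} = d^{2}$
$f{\left(n \right)} = 10 - n - 48 \sqrt{n}$ ($f{\left(n \right)} = \left(- 48 \sqrt{n} + 10\right) - n = \left(10 - 48 \sqrt{n}\right) - n = 10 - n - 48 \sqrt{n}$)
$K{\left(a \right)} = -36$ ($K{\left(a \right)} = -100 + 8^{2} = -100 + 64 = -36$)
$K{\left(191 \right)} - f{\left(J{\left(7 \right)} \right)} = -36 - \left(10 - 7 - 48 \sqrt{7}\right) = -36 - \left(3 - 48 \sqrt{7}\right) = -39 + 48 \sqrt{7}$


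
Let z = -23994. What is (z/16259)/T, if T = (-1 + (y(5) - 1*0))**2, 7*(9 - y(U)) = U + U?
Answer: -587853/17202022 ≈ -0.034173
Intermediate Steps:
y(U) = 9 - 2*U/7 (y(U) = 9 - (U + U)/7 = 9 - 2*U/7)
T = 2116/49 (T = (-1 + ((9 - 2/7*5) - 1*0))**2 = (-1 + ((9 - 10/7) + 0))**2 = (-1 + (53/7 + 0))**2 = (-1 + 53/7)**2 = (46/7)**2 = 2116/49 ≈ 43.184)
(z/16259)/T = (-23994/16259)/(2116/49) = -23994*1/16259*(49/2116) = -23994/16259*49/2116 = -587853/17202022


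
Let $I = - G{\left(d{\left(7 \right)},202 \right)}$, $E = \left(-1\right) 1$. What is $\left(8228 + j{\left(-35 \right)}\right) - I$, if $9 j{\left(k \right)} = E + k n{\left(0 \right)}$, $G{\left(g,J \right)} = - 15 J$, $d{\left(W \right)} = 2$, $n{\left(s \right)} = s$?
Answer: $\frac{46781}{9} \approx 5197.9$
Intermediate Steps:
$E = -1$
$j{\left(k \right)} = - \frac{1}{9}$ ($j{\left(k \right)} = \frac{-1 + k 0}{9} = \frac{-1 + 0}{9} = \frac{1}{9} \left(-1\right) = - \frac{1}{9}$)
$I = 3030$ ($I = - \left(-15\right) 202 = \left(-1\right) \left(-3030\right) = 3030$)
$\left(8228 + j{\left(-35 \right)}\right) - I = \left(8228 - \frac{1}{9}\right) - 3030 = \frac{74051}{9} - 3030 = \frac{46781}{9}$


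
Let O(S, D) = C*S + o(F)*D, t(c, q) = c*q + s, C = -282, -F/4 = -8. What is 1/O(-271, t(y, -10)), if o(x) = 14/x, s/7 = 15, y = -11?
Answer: 16/1224257 ≈ 1.3069e-5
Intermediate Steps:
F = 32 (F = -4*(-8) = 32)
s = 105 (s = 7*15 = 105)
t(c, q) = 105 + c*q (t(c, q) = c*q + 105 = 105 + c*q)
O(S, D) = -282*S + 7*D/16 (O(S, D) = -282*S + (14/32)*D = -282*S + (14*(1/32))*D = -282*S + 7*D/16)
1/O(-271, t(y, -10)) = 1/(-282*(-271) + 7*(105 - 11*(-10))/16) = 1/(76422 + 7*(105 + 110)/16) = 1/(76422 + (7/16)*215) = 1/(76422 + 1505/16) = 1/(1224257/16) = 16/1224257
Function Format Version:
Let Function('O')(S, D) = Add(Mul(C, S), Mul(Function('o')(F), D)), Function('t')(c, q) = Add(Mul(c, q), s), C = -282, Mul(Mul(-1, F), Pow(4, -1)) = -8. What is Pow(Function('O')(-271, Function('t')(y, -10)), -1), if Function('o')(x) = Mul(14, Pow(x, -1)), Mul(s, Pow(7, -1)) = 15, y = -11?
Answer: Rational(16, 1224257) ≈ 1.3069e-5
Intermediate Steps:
F = 32 (F = Mul(-4, -8) = 32)
s = 105 (s = Mul(7, 15) = 105)
Function('t')(c, q) = Add(105, Mul(c, q)) (Function('t')(c, q) = Add(Mul(c, q), 105) = Add(105, Mul(c, q)))
Function('O')(S, D) = Add(Mul(-282, S), Mul(Rational(7, 16), D)) (Function('O')(S, D) = Add(Mul(-282, S), Mul(Mul(14, Pow(32, -1)), D)) = Add(Mul(-282, S), Mul(Mul(14, Rational(1, 32)), D)) = Add(Mul(-282, S), Mul(Rational(7, 16), D)))
Pow(Function('O')(-271, Function('t')(y, -10)), -1) = Pow(Add(Mul(-282, -271), Mul(Rational(7, 16), Add(105, Mul(-11, -10)))), -1) = Pow(Add(76422, Mul(Rational(7, 16), Add(105, 110))), -1) = Pow(Add(76422, Mul(Rational(7, 16), 215)), -1) = Pow(Add(76422, Rational(1505, 16)), -1) = Pow(Rational(1224257, 16), -1) = Rational(16, 1224257)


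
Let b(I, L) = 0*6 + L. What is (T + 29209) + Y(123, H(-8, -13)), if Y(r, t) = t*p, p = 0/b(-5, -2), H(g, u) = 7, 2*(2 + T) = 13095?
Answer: 71509/2 ≈ 35755.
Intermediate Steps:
T = 13091/2 (T = -2 + (½)*13095 = -2 + 13095/2 = 13091/2 ≈ 6545.5)
b(I, L) = L (b(I, L) = 0 + L = L)
p = 0 (p = 0/(-2) = 0*(-½) = 0)
Y(r, t) = 0 (Y(r, t) = t*0 = 0)
(T + 29209) + Y(123, H(-8, -13)) = (13091/2 + 29209) + 0 = 71509/2 + 0 = 71509/2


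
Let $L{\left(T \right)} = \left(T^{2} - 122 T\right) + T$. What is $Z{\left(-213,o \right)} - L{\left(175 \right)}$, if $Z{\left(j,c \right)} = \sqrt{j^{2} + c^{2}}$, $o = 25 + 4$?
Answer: $-9450 + \sqrt{46210} \approx -9235.0$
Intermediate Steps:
$o = 29$
$L{\left(T \right)} = T^{2} - 121 T$
$Z{\left(j,c \right)} = \sqrt{c^{2} + j^{2}}$
$Z{\left(-213,o \right)} - L{\left(175 \right)} = \sqrt{29^{2} + \left(-213\right)^{2}} - 175 \left(-121 + 175\right) = \sqrt{841 + 45369} - 175 \cdot 54 = \sqrt{46210} - 9450 = -9450 + \sqrt{46210}$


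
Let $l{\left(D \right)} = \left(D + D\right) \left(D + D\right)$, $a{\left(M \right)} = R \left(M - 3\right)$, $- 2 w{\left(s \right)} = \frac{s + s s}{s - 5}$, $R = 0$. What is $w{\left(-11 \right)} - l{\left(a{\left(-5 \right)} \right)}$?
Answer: $\frac{55}{16} \approx 3.4375$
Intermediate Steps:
$w{\left(s \right)} = - \frac{s + s^{2}}{2 \left(-5 + s\right)}$ ($w{\left(s \right)} = - \frac{\left(s + s s\right) \frac{1}{s - 5}}{2} = - \frac{\left(s + s^{2}\right) \frac{1}{-5 + s}}{2} = - \frac{\frac{1}{-5 + s} \left(s + s^{2}\right)}{2} = - \frac{s + s^{2}}{2 \left(-5 + s\right)}$)
$a{\left(M \right)} = 0$ ($a{\left(M \right)} = 0 \left(M - 3\right) = 0 \left(-3 + M\right) = 0$)
$l{\left(D \right)} = 4 D^{2}$ ($l{\left(D \right)} = 2 D 2 D = 4 D^{2}$)
$w{\left(-11 \right)} - l{\left(a{\left(-5 \right)} \right)} = \left(-1\right) \left(-11\right) \frac{1}{-10 + 2 \left(-11\right)} \left(1 - 11\right) - 4 \cdot 0^{2} = \left(-1\right) \left(-11\right) \frac{1}{-10 - 22} \left(-10\right) - 4 \cdot 0 = \left(-1\right) \left(-11\right) \frac{1}{-32} \left(-10\right) - 0 = \left(-1\right) \left(-11\right) \left(- \frac{1}{32}\right) \left(-10\right) + 0 = \frac{55}{16} + 0 = \frac{55}{16}$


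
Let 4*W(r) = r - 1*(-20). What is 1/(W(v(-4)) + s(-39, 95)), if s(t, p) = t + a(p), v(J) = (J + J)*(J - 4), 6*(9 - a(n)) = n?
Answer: -6/149 ≈ -0.040268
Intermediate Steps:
a(n) = 9 - n/6
v(J) = 2*J*(-4 + J) (v(J) = (2*J)*(-4 + J) = 2*J*(-4 + J))
s(t, p) = 9 + t - p/6 (s(t, p) = t + (9 - p/6) = 9 + t - p/6)
W(r) = 5 + r/4 (W(r) = (r - 1*(-20))/4 = (r + 20)/4 = (20 + r)/4 = 5 + r/4)
1/(W(v(-4)) + s(-39, 95)) = 1/((5 + (2*(-4)*(-4 - 4))/4) + (9 - 39 - 1/6*95)) = 1/((5 + (2*(-4)*(-8))/4) + (9 - 39 - 95/6)) = 1/((5 + (1/4)*64) - 275/6) = 1/((5 + 16) - 275/6) = 1/(21 - 275/6) = 1/(-149/6) = -6/149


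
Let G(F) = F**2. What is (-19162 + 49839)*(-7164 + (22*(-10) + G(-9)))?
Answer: -224034131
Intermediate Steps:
(-19162 + 49839)*(-7164 + (22*(-10) + G(-9))) = (-19162 + 49839)*(-7164 + (22*(-10) + (-9)**2)) = 30677*(-7164 + (-220 + 81)) = 30677*(-7164 - 139) = 30677*(-7303) = -224034131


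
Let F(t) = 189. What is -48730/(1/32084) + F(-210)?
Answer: -1563453131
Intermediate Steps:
-48730/(1/32084) + F(-210) = -48730/(1/32084) + 189 = -48730/1/32084 + 189 = -48730*32084 + 189 = -1563453320 + 189 = -1563453131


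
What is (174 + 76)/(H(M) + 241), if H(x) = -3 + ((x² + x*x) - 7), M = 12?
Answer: 250/519 ≈ 0.48170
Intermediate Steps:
H(x) = -10 + 2*x² (H(x) = -3 + ((x² + x²) - 7) = -3 + (2*x² - 7) = -3 + (-7 + 2*x²) = -10 + 2*x²)
(174 + 76)/(H(M) + 241) = (174 + 76)/((-10 + 2*12²) + 241) = 250/((-10 + 2*144) + 241) = 250/((-10 + 288) + 241) = 250/(278 + 241) = 250/519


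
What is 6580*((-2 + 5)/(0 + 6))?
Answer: 3290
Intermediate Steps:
6580*((-2 + 5)/(0 + 6)) = 6580*(3/6) = 6580*(3*(1/6)) = 6580*(1/2) = 3290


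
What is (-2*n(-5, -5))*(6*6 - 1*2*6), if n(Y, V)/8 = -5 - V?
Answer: 0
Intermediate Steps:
n(Y, V) = -40 - 8*V (n(Y, V) = 8*(-5 - V) = -40 - 8*V)
(-2*n(-5, -5))*(6*6 - 1*2*6) = (-2*(-40 - 8*(-5)))*(6*6 - 1*2*6) = (-2*(-40 + 40))*(36 - 2*6) = (-2*0)*(36 - 12) = 0*24 = 0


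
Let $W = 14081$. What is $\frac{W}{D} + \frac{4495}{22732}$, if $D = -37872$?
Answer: $- \frac{37463663}{215226576} \approx -0.17407$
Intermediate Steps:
$\frac{W}{D} + \frac{4495}{22732} = \frac{14081}{-37872} + \frac{4495}{22732} = 14081 \left(- \frac{1}{37872}\right) + 4495 \cdot \frac{1}{22732} = - \frac{14081}{37872} + \frac{4495}{22732} = - \frac{37463663}{215226576}$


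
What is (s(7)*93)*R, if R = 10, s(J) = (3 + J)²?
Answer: 93000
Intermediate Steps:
(s(7)*93)*R = ((3 + 7)²*93)*10 = (10²*93)*10 = (100*93)*10 = 9300*10 = 93000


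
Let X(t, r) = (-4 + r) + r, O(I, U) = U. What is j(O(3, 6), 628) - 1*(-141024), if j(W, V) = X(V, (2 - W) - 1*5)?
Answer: 141002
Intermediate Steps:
X(t, r) = -4 + 2*r
j(W, V) = -10 - 2*W (j(W, V) = -4 + 2*((2 - W) - 1*5) = -4 + 2*((2 - W) - 5) = -4 + 2*(-3 - W) = -4 + (-6 - 2*W) = -10 - 2*W)
j(O(3, 6), 628) - 1*(-141024) = (-10 - 2*6) - 1*(-141024) = (-10 - 12) + 141024 = -22 + 141024 = 141002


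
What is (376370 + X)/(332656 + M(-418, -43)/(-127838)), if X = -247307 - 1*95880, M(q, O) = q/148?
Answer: 104637192732/1048976584027 ≈ 0.099752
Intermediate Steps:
M(q, O) = q/148 (M(q, O) = q*(1/148) = q/148)
X = -343187 (X = -247307 - 95880 = -343187)
(376370 + X)/(332656 + M(-418, -43)/(-127838)) = (376370 - 343187)/(332656 + ((1/148)*(-418))/(-127838)) = 33183/(332656 - 209/74*(-1/127838)) = 33183/(332656 + 209/9460012) = 33183/(3146929752081/9460012) = 33183*(9460012/3146929752081) = 104637192732/1048976584027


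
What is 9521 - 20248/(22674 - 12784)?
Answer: 47071221/4945 ≈ 9519.0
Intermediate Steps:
9521 - 20248/(22674 - 12784) = 9521 - 20248/9890 = 9521 - 20248*1/9890 = 9521 - 10124/4945 = 47071221/4945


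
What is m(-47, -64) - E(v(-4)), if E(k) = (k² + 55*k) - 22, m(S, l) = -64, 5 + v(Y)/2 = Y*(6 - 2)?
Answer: 504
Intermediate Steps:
v(Y) = -10 + 8*Y (v(Y) = -10 + 2*(Y*(6 - 2)) = -10 + 2*(Y*4) = -10 + 2*(4*Y) = -10 + 8*Y)
E(k) = -22 + k² + 55*k
m(-47, -64) - E(v(-4)) = -64 - (-22 + (-10 + 8*(-4))² + 55*(-10 + 8*(-4))) = -64 - (-22 + (-10 - 32)² + 55*(-10 - 32)) = -64 - (-22 + (-42)² + 55*(-42)) = -64 - (-22 + 1764 - 2310) = -64 - 1*(-568) = -64 + 568 = 504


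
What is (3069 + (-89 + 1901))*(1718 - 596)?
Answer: 5476482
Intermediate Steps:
(3069 + (-89 + 1901))*(1718 - 596) = (3069 + 1812)*1122 = 4881*1122 = 5476482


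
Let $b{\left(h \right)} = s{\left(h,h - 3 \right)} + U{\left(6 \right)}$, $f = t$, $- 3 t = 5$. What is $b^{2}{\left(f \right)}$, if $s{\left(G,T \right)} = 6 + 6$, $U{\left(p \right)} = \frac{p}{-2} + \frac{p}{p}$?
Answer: $100$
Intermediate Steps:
$U{\left(p \right)} = 1 - \frac{p}{2}$ ($U{\left(p \right)} = p \left(- \frac{1}{2}\right) + 1 = - \frac{p}{2} + 1 = 1 - \frac{p}{2}$)
$t = - \frac{5}{3}$ ($t = \left(- \frac{1}{3}\right) 5 = - \frac{5}{3} \approx -1.6667$)
$s{\left(G,T \right)} = 12$
$f = - \frac{5}{3} \approx -1.6667$
$b{\left(h \right)} = 10$ ($b{\left(h \right)} = 12 + \left(1 - 3\right) = 12 - 2 = 10$)
$b^{2}{\left(f \right)} = 10^{2} = 100$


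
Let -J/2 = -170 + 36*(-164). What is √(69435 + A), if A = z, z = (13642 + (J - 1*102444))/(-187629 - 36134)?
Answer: √3476619281863517/223763 ≈ 263.51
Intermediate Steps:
J = 12148 (J = -2*(-170 + 36*(-164)) = -2*(-170 - 5904) = -2*(-6074) = 12148)
z = 76654/223763 (z = (13642 + (12148 - 1*102444))/(-187629 - 36134) = (13642 + (12148 - 102444))/(-223763) = (13642 - 90296)*(-1/223763) = -76654*(-1/223763) = 76654/223763 ≈ 0.34257)
A = 76654/223763 ≈ 0.34257
√(69435 + A) = √(69435 + 76654/223763) = √(15537060559/223763) = √3476619281863517/223763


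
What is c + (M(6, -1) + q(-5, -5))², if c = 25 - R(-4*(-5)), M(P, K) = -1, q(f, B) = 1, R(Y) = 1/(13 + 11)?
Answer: 599/24 ≈ 24.958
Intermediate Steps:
R(Y) = 1/24
c = 599/24 (c = 25 - 1*1/24 = 25 - 1/24 = 599/24 ≈ 24.958)
c + (M(6, -1) + q(-5, -5))² = 599/24 + (-1 + 1)² = 599/24 + 0² = 599/24 + 0 = 599/24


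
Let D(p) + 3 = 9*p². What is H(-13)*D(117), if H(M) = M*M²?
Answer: -270666006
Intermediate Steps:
D(p) = -3 + 9*p²
H(M) = M³
H(-13)*D(117) = (-13)³*(-3 + 9*117²) = -2197*(-3 + 9*13689) = -2197*(-3 + 123201) = -2197*123198 = -270666006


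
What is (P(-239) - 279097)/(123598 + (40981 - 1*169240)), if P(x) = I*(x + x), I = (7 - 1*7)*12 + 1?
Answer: 279575/4661 ≈ 59.982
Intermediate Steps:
I = 1 (I = (7 - 7)*12 + 1 = 0*12 + 1 = 0 + 1 = 1)
P(x) = 2*x (P(x) = 1*(x + x) = 1*(2*x) = 2*x)
(P(-239) - 279097)/(123598 + (40981 - 1*169240)) = (2*(-239) - 279097)/(123598 + (40981 - 1*169240)) = (-478 - 279097)/(123598 + (40981 - 169240)) = -279575/(123598 - 128259) = -279575/(-4661) = -279575*(-1/4661) = 279575/4661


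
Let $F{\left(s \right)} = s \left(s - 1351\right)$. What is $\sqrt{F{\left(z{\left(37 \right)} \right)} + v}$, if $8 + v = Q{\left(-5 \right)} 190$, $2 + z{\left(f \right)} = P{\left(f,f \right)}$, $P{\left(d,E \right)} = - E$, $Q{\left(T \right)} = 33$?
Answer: $2 \sqrt{15118} \approx 245.91$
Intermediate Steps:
$z{\left(f \right)} = -2 - f$
$F{\left(s \right)} = s \left(-1351 + s\right)$
$v = 6262$ ($v = -8 + 33 \cdot 190 = -8 + 6270 = 6262$)
$\sqrt{F{\left(z{\left(37 \right)} \right)} + v} = \sqrt{\left(-2 - 37\right) \left(-1351 - 39\right) + 6262} = \sqrt{- 39 \left(-1351 - 39\right) + 6262} = \sqrt{\left(-39\right) \left(-1390\right) + 6262} = \sqrt{54210 + 6262} = \sqrt{60472} = 2 \sqrt{15118}$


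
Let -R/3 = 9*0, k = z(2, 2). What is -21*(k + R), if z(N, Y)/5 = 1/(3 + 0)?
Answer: -35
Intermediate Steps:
z(N, Y) = 5/3 (z(N, Y) = 5/(3 + 0) = 5/3)
k = 5/3 ≈ 1.6667
R = 0 (R = -27*0 = -3*0 = 0)
-21*(k + R) = -21*(5/3 + 0) = -21*5/3 = -35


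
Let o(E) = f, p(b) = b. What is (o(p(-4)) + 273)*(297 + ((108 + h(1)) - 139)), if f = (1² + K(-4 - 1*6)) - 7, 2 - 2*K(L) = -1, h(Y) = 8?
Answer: 73569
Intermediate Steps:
K(L) = 3/2 (K(L) = 1 - ½*(-1) = 1 + ½ = 3/2)
f = -9/2 (f = (1² + 3/2) - 7 = (1 + 3/2) - 7 = 5/2 - 7 = -9/2 ≈ -4.5000)
o(E) = -9/2
(o(p(-4)) + 273)*(297 + ((108 + h(1)) - 139)) = (-9/2 + 273)*(297 + ((108 + 8) - 139)) = 537*(297 + (116 - 139))/2 = 537*(297 - 23)/2 = (537/2)*274 = 73569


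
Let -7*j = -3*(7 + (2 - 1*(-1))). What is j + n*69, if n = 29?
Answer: 14037/7 ≈ 2005.3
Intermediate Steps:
j = 30/7 (j = -(-3)*(7 + (2 - 1*(-1)))/7 = -(-3)*(7 + (2 + 1))/7 = -(-3)*(7 + 3)/7 = -(-3)*10/7 = -⅐*(-30) = 30/7 ≈ 4.2857)
j + n*69 = 30/7 + 29*69 = 30/7 + 2001 = 14037/7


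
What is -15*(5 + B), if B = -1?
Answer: -60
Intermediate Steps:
-15*(5 + B) = -15*(5 - 1) = -15*4 = -60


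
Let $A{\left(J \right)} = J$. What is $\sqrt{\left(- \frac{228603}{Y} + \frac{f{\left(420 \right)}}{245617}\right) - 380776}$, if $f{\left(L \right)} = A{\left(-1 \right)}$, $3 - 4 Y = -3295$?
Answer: $\frac{i \sqrt{62509185603618492021647}}{405022433} \approx 617.29 i$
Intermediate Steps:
$Y = \frac{1649}{2}$ ($Y = \frac{3}{4} - - \frac{3295}{4} = \frac{3}{4} + \frac{3295}{4} = \frac{1649}{2} \approx 824.5$)
$f{\left(L \right)} = -1$
$\sqrt{\left(- \frac{228603}{Y} + \frac{f{\left(420 \right)}}{245617}\right) - 380776} = \sqrt{\left(- \frac{228603}{\frac{1649}{2}} - \frac{1}{245617}\right) - 380776} = \sqrt{\left(\left(-228603\right) \frac{2}{1649} - \frac{1}{245617}\right) - 380776} = \sqrt{\left(- \frac{457206}{1649} - \frac{1}{245617}\right) - 380776} = \sqrt{- \frac{112297567751}{405022433} - 380776} = \sqrt{- \frac{154335119515759}{405022433}} = \frac{i \sqrt{62509185603618492021647}}{405022433}$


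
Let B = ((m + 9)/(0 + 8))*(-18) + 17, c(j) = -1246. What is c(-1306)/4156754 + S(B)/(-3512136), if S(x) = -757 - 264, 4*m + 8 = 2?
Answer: -9433973/1042791811896 ≈ -9.0468e-6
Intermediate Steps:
m = -3/2 (m = -2 + (¼)*2 = -2 + ½ = -3/2 ≈ -1.5000)
B = ⅛ (B = ((-3/2 + 9)/(0 + 8))*(-18) + 17 = ((15/2)/8)*(-18) + 17 = ((15/2)*(⅛))*(-18) + 17 = (15/16)*(-18) + 17 = -135/8 + 17 = ⅛ ≈ 0.12500)
S(x) = -1021
c(-1306)/4156754 + S(B)/(-3512136) = -1246/4156754 - 1021/(-3512136) = -1246*1/4156754 - 1021*(-1/3512136) = -89/296911 + 1021/3512136 = -9433973/1042791811896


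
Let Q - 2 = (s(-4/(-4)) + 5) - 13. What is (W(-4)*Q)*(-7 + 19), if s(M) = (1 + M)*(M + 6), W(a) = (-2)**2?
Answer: 384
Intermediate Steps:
W(a) = 4
s(M) = (1 + M)*(6 + M)
Q = 8 (Q = 2 + (((6 + (-4/(-4))**2 + 7*(-4/(-4))) + 5) - 13) = 2 + (((6 + (-4*(-1/4))**2 + 7*(-4*(-1/4))) + 5) - 13) = 2 + (((6 + 1**2 + 7*1) + 5) - 13) = 2 + (((6 + 1 + 7) + 5) - 13) = 2 + ((14 + 5) - 13) = 2 + (19 - 13) = 2 + 6 = 8)
(W(-4)*Q)*(-7 + 19) = (4*8)*(-7 + 19) = 32*12 = 384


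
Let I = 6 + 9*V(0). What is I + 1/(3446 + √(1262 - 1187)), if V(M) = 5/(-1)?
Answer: -463115353/11874841 - 5*√3/11874841 ≈ -39.000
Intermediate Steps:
V(M) = -5 (V(M) = 5*(-1) = -5)
I = -39 (I = 6 + 9*(-5) = 6 - 45 = -39)
I + 1/(3446 + √(1262 - 1187)) = -39 + 1/(3446 + √(1262 - 1187)) = -39 + 1/(3446 + √75) = -39 + 1/(3446 + 5*√3)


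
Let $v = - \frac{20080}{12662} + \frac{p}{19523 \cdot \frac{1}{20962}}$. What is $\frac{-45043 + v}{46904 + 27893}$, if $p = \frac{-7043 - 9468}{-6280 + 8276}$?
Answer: $- \frac{5557476459866263}{9226427816756878} \approx -0.60234$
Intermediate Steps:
$p = - \frac{16511}{1996} \approx -8.272$
$v = - \frac{1291209786981}{123352912774}$ ($v = - \frac{20080}{12662} - \frac{16511}{1996 \cdot \frac{19523}{20962}} = \left(-20080\right) \frac{1}{12662} - \frac{16511}{1996 \cdot 19523 \cdot \frac{1}{20962}} = - \frac{10040}{6331} - \frac{16511}{1996 \cdot \frac{19523}{20962}} = - \frac{10040}{6331} - \frac{173051791}{19483954} = - \frac{1291209786981}{123352912774} \approx -10.468$)
$\frac{-45043 + v}{46904 + 27893} = \frac{-45043 - \frac{1291209786981}{123352912774}}{46904 + 27893} = - \frac{5557476459866263}{123352912774 \cdot 74797} = \left(- \frac{5557476459866263}{123352912774}\right) \frac{1}{74797} = - \frac{5557476459866263}{9226427816756878}$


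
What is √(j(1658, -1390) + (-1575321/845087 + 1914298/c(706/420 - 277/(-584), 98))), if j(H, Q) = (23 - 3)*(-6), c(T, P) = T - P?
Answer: 3*I*√55078766275728018033151799063/4966744471313 ≈ 141.76*I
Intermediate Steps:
j(H, Q) = -120 (j(H, Q) = 20*(-6) = -120)
√(j(1658, -1390) + (-1575321/845087 + 1914298/c(706/420 - 277/(-584), 98))) = √(-120 + (-1575321/845087 + 1914298/((706/420 - 277/(-584)) - 1*98))) = √(-120 + (-1575321*1/845087 + 1914298/((706*(1/420) - 277*(-1/584)) - 98))) = √(-120 + (-1575321/845087 + 1914298/((353/210 + 277/584) - 98))) = √(-120 + (-1575321/845087 + 1914298/(132161/61320 - 98))) = √(-120 + (-1575321/845087 + 1914298/(-5877199/61320))) = √(-120 + (-1575321/845087 + 1914298*(-61320/5877199))) = √(-120 + (-1575321/845087 - 117384753360/5877199)) = √(-120 - 99209587537748199/4966744471313) = √(-99805596874305759/4966744471313) = 3*I*√55078766275728018033151799063/4966744471313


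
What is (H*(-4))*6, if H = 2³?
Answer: -192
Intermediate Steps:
H = 8
(H*(-4))*6 = (8*(-4))*6 = -32*6 = -192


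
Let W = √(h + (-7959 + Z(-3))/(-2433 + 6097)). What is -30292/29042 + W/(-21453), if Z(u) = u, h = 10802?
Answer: -15146/14521 - √9061659614/19650948 ≈ -1.0479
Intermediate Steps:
W = √9061659614/916 (W = √(10802 + (-7959 - 3)/(-2433 + 6097)) = √(10802 - 7962/3664) = √(10802 - 7962*1/3664) = √(10802 - 3981/1832) = √(19785283/1832) = √9061659614/916 ≈ 103.92)
-30292/29042 + W/(-21453) = -30292/29042 + (√9061659614/916)/(-21453) = -30292*1/29042 + (√9061659614/916)*(-1/21453) = -15146/14521 - √9061659614/19650948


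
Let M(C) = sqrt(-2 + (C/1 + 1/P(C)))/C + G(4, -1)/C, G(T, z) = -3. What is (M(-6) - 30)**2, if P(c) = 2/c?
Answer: (177 + I*sqrt(11))**2/36 ≈ 869.94 + 32.613*I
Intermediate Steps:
M(C) = -3/C + sqrt(-2 + 3*C/2)/C (M(C) = sqrt(-2 + (C/1 + 1/(2/C)))/C - 3/C = sqrt(-2 + (C*1 + 1*(C/2)))/C - 3/C = sqrt(-2 + (C + C/2))/C - 3/C = sqrt(-2 + 3*C/2)/C - 3/C = -3/C + sqrt(-2 + 3*C/2)/C)
(M(-6) - 30)**2 = ((-3 + sqrt(-8 + 6*(-6))/2)/(-6) - 30)**2 = (-(-3 + sqrt(-8 - 36)/2)/6 - 30)**2 = (-(-3 + sqrt(-44)/2)/6 - 30)**2 = (-(-3 + (2*I*sqrt(11))/2)/6 - 30)**2 = (-(-3 + I*sqrt(11))/6 - 30)**2 = ((1/2 - I*sqrt(11)/6) - 30)**2 = (-59/2 - I*sqrt(11)/6)**2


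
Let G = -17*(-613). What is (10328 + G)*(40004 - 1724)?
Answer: 794271720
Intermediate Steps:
G = 10421
(10328 + G)*(40004 - 1724) = (10328 + 10421)*(40004 - 1724) = 20749*38280 = 794271720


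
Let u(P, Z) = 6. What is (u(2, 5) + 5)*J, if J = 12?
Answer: 132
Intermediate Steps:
(u(2, 5) + 5)*J = (6 + 5)*12 = 11*12 = 132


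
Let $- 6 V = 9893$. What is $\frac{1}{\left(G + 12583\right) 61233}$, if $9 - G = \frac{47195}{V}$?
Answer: $\frac{9893}{7645296793458} \approx 1.294 \cdot 10^{-9}$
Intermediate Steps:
$V = - \frac{9893}{6}$ ($V = \left(- \frac{1}{6}\right) 9893 = - \frac{9893}{6} \approx -1648.8$)
$G = \frac{372207}{9893}$ ($G = 9 - \frac{47195}{- \frac{9893}{6}} = 9 - 47195 \left(- \frac{6}{9893}\right) = 9 - - \frac{283170}{9893} = 9 + \frac{283170}{9893} = \frac{372207}{9893} \approx 37.623$)
$\frac{1}{\left(G + 12583\right) 61233} = \frac{1}{\left(\frac{372207}{9893} + 12583\right) 61233} = \frac{1}{\frac{124855826}{9893}} \cdot \frac{1}{61233} = \frac{9893}{124855826} \cdot \frac{1}{61233} = \frac{9893}{7645296793458}$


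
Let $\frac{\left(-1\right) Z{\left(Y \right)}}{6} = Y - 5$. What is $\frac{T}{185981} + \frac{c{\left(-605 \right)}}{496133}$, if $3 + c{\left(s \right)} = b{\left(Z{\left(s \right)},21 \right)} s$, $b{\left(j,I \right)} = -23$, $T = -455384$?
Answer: $- \frac{6036315200}{2493819229} \approx -2.4205$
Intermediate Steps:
$Z{\left(Y \right)} = 30 - 6 Y$ ($Z{\left(Y \right)} = - 6 \left(Y - 5\right) = - 6 \left(-5 + Y\right) = 30 - 6 Y$)
$c{\left(s \right)} = -3 - 23 s$
$\frac{T}{185981} + \frac{c{\left(-605 \right)}}{496133} = - \frac{455384}{185981} + \frac{-3 - -13915}{496133} = \left(-455384\right) \frac{1}{185981} + \left(-3 + 13915\right) \frac{1}{496133} = - \frac{455384}{185981} + 13912 \cdot \frac{1}{496133} = - \frac{455384}{185981} + \frac{376}{13409} = - \frac{6036315200}{2493819229}$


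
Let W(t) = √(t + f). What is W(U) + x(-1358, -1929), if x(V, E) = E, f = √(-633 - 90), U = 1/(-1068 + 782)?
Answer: -1929 + √(-286 + 81796*I*√723)/286 ≈ -1925.3 + 3.6669*I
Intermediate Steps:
U = -1/286 (U = 1/(-286) = -1/286 ≈ -0.0034965)
f = I*√723 (f = √(-723) = I*√723 ≈ 26.889*I)
W(t) = √(t + I*√723)
W(U) + x(-1358, -1929) = √(-1/286 + I*√723) - 1929 = -1929 + √(-1/286 + I*√723)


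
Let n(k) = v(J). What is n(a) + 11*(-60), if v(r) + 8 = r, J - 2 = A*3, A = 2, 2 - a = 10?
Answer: -660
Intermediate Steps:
a = -8 (a = 2 - 1*10 = 2 - 10 = -8)
J = 8 (J = 2 + 2*3 = 2 + 6 = 8)
v(r) = -8 + r
n(k) = 0 (n(k) = -8 + 8 = 0)
n(a) + 11*(-60) = 0 + 11*(-60) = 0 - 660 = -660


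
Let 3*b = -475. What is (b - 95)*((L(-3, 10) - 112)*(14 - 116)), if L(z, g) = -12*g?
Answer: -5994880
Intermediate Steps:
b = -475/3 (b = (⅓)*(-475) = -475/3 ≈ -158.33)
(b - 95)*((L(-3, 10) - 112)*(14 - 116)) = (-475/3 - 95)*((-12*10 - 112)*(14 - 116)) = -760*(-120 - 112)*(-102)/3 = -(-176320)*(-102)/3 = -760/3*23664 = -5994880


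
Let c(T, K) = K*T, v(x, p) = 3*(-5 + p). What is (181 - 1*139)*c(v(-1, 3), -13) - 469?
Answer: 2807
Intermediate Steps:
v(x, p) = -15 + 3*p
(181 - 1*139)*c(v(-1, 3), -13) - 469 = (181 - 1*139)*(-13*(-15 + 3*3)) - 469 = (181 - 139)*(-13*(-15 + 9)) - 469 = 42*(-13*(-6)) - 469 = 42*78 - 469 = 3276 - 469 = 2807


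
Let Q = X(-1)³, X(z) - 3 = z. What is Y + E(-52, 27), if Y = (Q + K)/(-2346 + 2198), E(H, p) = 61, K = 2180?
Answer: 1710/37 ≈ 46.216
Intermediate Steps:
X(z) = 3 + z
Q = 8 (Q = (3 - 1)³ = 2³ = 8)
Y = -547/37 (Y = (8 + 2180)/(-2346 + 2198) = 2188/(-148) = 2188*(-1/148) = -547/37 ≈ -14.784)
Y + E(-52, 27) = -547/37 + 61 = 1710/37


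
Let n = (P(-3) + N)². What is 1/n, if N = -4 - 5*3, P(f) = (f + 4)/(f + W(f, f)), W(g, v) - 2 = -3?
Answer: 16/5929 ≈ 0.0026986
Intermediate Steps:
W(g, v) = -1 (W(g, v) = 2 - 3 = -1)
P(f) = (4 + f)/(-1 + f) (P(f) = (f + 4)/(f - 1) = (4 + f)/(-1 + f))
N = -19 (N = -4 - 15 = -19)
n = 5929/16 (n = ((4 - 3)/(-1 - 3) - 19)² = (1/(-4) - 19)² = (-¼*1 - 19)² = (-¼ - 19)² = (-77/4)² = 5929/16 ≈ 370.56)
1/n = 1/(5929/16) = 16/5929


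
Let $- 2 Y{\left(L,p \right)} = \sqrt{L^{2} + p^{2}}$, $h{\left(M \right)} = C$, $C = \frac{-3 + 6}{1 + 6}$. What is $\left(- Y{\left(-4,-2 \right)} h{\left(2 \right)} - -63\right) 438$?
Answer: $27594 + \frac{1314 \sqrt{5}}{7} \approx 28014.0$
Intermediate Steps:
$C = \frac{3}{7} \approx 0.42857$
$h{\left(M \right)} = \frac{3}{7}$
$Y{\left(L,p \right)} = - \frac{\sqrt{L^{2} + p^{2}}}{2}$
$\left(- Y{\left(-4,-2 \right)} h{\left(2 \right)} - -63\right) 438 = \left(- \frac{\left(-1\right) \sqrt{\left(-4\right)^{2} + \left(-2\right)^{2}}}{2} \cdot \frac{3}{7} - -63\right) 438 = \left(- \frac{\left(-1\right) \sqrt{16 + 4}}{2} \cdot \frac{3}{7} + 63\right) 438 = \left(- \frac{\left(-1\right) \sqrt{20}}{2} \cdot \frac{3}{7} + 63\right) 438 = \left(- \frac{\left(-1\right) 2 \sqrt{5}}{2} \cdot \frac{3}{7} + 63\right) 438 = \left(- \left(-1\right) \sqrt{5} \cdot \frac{3}{7} + 63\right) 438 = \left(\sqrt{5} \cdot \frac{3}{7} + 63\right) 438 = \left(\frac{3 \sqrt{5}}{7} + 63\right) 438 = \left(63 + \frac{3 \sqrt{5}}{7}\right) 438 = 27594 + \frac{1314 \sqrt{5}}{7}$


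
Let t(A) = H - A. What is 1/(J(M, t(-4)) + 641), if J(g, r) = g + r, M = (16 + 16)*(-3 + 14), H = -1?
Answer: 1/996 ≈ 0.0010040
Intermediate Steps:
t(A) = -1 - A
M = 352 (M = 32*11 = 352)
1/(J(M, t(-4)) + 641) = 1/((352 + (-1 - 1*(-4))) + 641) = 1/((352 + (-1 + 4)) + 641) = 1/((352 + 3) + 641) = 1/(355 + 641) = 1/996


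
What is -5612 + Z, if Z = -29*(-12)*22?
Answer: 2044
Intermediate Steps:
Z = 7656 (Z = 348*22 = 7656)
-5612 + Z = -5612 + 7656 = 2044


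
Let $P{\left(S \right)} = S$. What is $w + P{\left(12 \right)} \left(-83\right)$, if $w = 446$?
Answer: $-550$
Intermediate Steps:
$w + P{\left(12 \right)} \left(-83\right) = 446 + 12 \left(-83\right) = 446 - 996 = -550$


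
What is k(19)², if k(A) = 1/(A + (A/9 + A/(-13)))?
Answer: 13689/5285401 ≈ 0.0025900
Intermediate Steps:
k(A) = 117/(121*A) (k(A) = 1/(A + (A*(⅑) + A*(-1/13))) = 1/(A + (A/9 - A/13)) = 1/(A + 4*A/117) = 1/(121*A/117) = 117/(121*A))
k(19)² = ((117/121)/19)² = ((117/121)*(1/19))² = (117/2299)² = 13689/5285401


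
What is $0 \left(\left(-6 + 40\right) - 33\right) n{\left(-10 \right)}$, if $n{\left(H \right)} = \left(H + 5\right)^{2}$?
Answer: $0$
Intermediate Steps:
$n{\left(H \right)} = \left(5 + H\right)^{2}$
$0 \left(\left(-6 + 40\right) - 33\right) n{\left(-10 \right)} = 0 \left(\left(-6 + 40\right) - 33\right) \left(5 - 10\right)^{2} = 0 \left(34 - 33\right) \left(-5\right)^{2} = 0 \cdot 1 \cdot 25 = 0 \cdot 25 = 0$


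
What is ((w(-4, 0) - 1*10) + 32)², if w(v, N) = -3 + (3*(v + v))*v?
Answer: 13225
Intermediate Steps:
w(v, N) = -3 + 6*v² (w(v, N) = -3 + (3*(2*v))*v = -3 + (6*v)*v = -3 + 6*v²)
((w(-4, 0) - 1*10) + 32)² = (((-3 + 6*(-4)²) - 1*10) + 32)² = (((-3 + 6*16) - 10) + 32)² = (((-3 + 96) - 10) + 32)² = ((93 - 10) + 32)² = (83 + 32)² = 115² = 13225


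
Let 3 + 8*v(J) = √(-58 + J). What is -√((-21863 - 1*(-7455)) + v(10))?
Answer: -√(-230534 + 8*I*√3)/4 ≈ -0.0036074 - 120.03*I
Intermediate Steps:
v(J) = -3/8 + √(-58 + J)/8
-√((-21863 - 1*(-7455)) + v(10)) = -√((-21863 - 1*(-7455)) + (-3/8 + √(-58 + 10)/8)) = -√((-21863 + 7455) + (-3/8 + √(-48)/8)) = -√(-14408 + (-3/8 + (4*I*√3)/8)) = -√(-14408 + (-3/8 + I*√3/2)) = -√(-115267/8 + I*√3/2)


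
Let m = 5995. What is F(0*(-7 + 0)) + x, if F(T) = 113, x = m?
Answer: 6108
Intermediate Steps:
x = 5995
F(0*(-7 + 0)) + x = 113 + 5995 = 6108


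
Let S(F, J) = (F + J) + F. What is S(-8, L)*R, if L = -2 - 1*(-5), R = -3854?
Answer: 50102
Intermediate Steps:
L = 3 (L = -2 + 5 = 3)
S(F, J) = J + 2*F
S(-8, L)*R = (3 + 2*(-8))*(-3854) = (3 - 16)*(-3854) = -13*(-3854) = 50102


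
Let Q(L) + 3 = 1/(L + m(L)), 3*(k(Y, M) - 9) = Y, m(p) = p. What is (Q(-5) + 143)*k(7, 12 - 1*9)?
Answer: 23783/15 ≈ 1585.5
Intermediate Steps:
k(Y, M) = 9 + Y/3
Q(L) = -3 + 1/(2*L) (Q(L) = -3 + 1/(L + L) = -3 + 1/(2*L))
(Q(-5) + 143)*k(7, 12 - 1*9) = ((-3 + (½)/(-5)) + 143)*(9 + (⅓)*7) = ((-3 + (½)*(-⅕)) + 143)*(9 + 7/3) = ((-3 - ⅒) + 143)*(34/3) = (-31/10 + 143)*(34/3) = (1399/10)*(34/3) = 23783/15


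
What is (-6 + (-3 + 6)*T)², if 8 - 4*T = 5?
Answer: 225/16 ≈ 14.063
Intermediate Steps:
T = ¾ (T = 2 - ¼*5 = 2 - 5/4 = ¾ ≈ 0.75000)
(-6 + (-3 + 6)*T)² = (-6 + (-3 + 6)*(¾))² = (-6 + 3*(¾))² = (-6 + 9/4)² = (-15/4)² = 225/16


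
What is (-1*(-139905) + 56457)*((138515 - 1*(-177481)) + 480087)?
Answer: 156320450046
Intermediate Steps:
(-1*(-139905) + 56457)*((138515 - 1*(-177481)) + 480087) = (139905 + 56457)*((138515 + 177481) + 480087) = 196362*(315996 + 480087) = 196362*796083 = 156320450046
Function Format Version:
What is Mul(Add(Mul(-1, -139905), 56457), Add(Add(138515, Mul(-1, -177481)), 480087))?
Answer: 156320450046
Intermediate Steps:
Mul(Add(Mul(-1, -139905), 56457), Add(Add(138515, Mul(-1, -177481)), 480087)) = Mul(Add(139905, 56457), Add(Add(138515, 177481), 480087)) = Mul(196362, Add(315996, 480087)) = Mul(196362, 796083) = 156320450046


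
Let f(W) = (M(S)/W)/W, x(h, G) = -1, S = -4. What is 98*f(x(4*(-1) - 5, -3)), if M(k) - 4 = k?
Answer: 0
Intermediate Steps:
M(k) = 4 + k
f(W) = 0 (f(W) = ((4 - 4)/W)/W = (0/W)/W = 0/W = 0)
98*f(x(4*(-1) - 5, -3)) = 98*0 = 0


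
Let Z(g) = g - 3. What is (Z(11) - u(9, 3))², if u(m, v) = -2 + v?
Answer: 49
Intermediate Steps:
Z(g) = -3 + g
(Z(11) - u(9, 3))² = ((-3 + 11) - (-2 + 3))² = (8 - 1*1)² = (8 - 1)² = 7² = 49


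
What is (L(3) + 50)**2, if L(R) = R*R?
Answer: 3481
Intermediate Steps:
L(R) = R**2
(L(3) + 50)**2 = (3**2 + 50)**2 = (9 + 50)**2 = 59**2 = 3481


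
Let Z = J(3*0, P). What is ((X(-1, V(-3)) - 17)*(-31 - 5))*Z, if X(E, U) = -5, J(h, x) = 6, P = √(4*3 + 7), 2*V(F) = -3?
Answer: 4752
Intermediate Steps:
V(F) = -3/2 (V(F) = (½)*(-3) = -3/2)
P = √19 (P = √(12 + 7) = √19 ≈ 4.3589)
Z = 6
((X(-1, V(-3)) - 17)*(-31 - 5))*Z = ((-5 - 17)*(-31 - 5))*6 = -22*(-36)*6 = 792*6 = 4752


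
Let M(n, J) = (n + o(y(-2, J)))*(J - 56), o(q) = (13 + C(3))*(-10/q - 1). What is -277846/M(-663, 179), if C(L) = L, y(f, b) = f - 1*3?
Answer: 277846/79581 ≈ 3.4914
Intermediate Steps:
y(f, b) = -3 + f (y(f, b) = f - 3 = -3 + f)
o(q) = -16 - 160/q (o(q) = (13 + 3)*(-10/q - 1) = 16*(-1 - 10/q) = -16 - 160/q)
M(n, J) = (-56 + J)*(16 + n) (M(n, J) = (n + (-16 - 160/(-3 - 2)))*(J - 56) = (n + (-16 - 160/(-5)))*(-56 + J) = (n + (-16 - 160*(-1/5)))*(-56 + J) = (n + (-16 + 32))*(-56 + J) = (n + 16)*(-56 + J) = (16 + n)*(-56 + J) = (-56 + J)*(16 + n))
-277846/M(-663, 179) = -277846/(-896 - 56*(-663) + 16*179 + 179*(-663)) = -277846/(-896 + 37128 + 2864 - 118677) = -277846/(-79581) = -277846*(-1/79581) = 277846/79581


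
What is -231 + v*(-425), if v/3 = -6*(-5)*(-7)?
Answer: 267519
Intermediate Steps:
v = -630 (v = 3*(-6*(-5)*(-7)) = 3*(30*(-7)) = 3*(-210) = -630)
-231 + v*(-425) = -231 - 630*(-425) = -231 + 267750 = 267519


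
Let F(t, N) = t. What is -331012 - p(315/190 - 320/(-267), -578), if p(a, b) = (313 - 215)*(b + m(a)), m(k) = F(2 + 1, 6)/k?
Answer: -7954441932/28981 ≈ -2.7447e+5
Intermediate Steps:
m(k) = 3/k (m(k) = (2 + 1)/k = 3/k)
p(a, b) = 98*b + 294/a (p(a, b) = (313 - 215)*(b + 3/a) = 98*(b + 3/a) = 98*b + 294/a)
-331012 - p(315/190 - 320/(-267), -578) = -331012 - (98*(-578) + 294/(315/190 - 320/(-267))) = -331012 - (-56644 + 294/(315*(1/190) - 320*(-1/267))) = -331012 - (-56644 + 294/(63/38 + 320/267)) = -331012 - (-56644 + 294/(28981/10146)) = -331012 - (-56644 + 294*(10146/28981)) = -331012 - (-56644 + 2982924/28981) = -331012 - 1*(-1638616840/28981) = -331012 + 1638616840/28981 = -7954441932/28981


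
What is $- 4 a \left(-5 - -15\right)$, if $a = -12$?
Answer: $480$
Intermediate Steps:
$- 4 a \left(-5 - -15\right) = \left(-4\right) \left(-12\right) \left(-5 - -15\right) = 48 \left(-5 + 15\right) = 48 \cdot 10 = 480$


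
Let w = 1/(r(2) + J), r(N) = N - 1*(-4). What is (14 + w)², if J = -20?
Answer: 38025/196 ≈ 194.01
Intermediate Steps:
r(N) = 4 + N (r(N) = N + 4 = 4 + N)
w = -1/14 (w = 1/((4 + 2) - 20) = 1/(6 - 20) = 1/(-14) = -1/14 ≈ -0.071429)
(14 + w)² = (14 - 1/14)² = (195/14)² = 38025/196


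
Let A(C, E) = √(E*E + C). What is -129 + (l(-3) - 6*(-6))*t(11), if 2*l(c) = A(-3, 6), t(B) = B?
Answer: 267 + 11*√33/2 ≈ 298.60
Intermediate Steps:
A(C, E) = √(C + E²) (A(C, E) = √(E² + C) = √(C + E²))
l(c) = √33/2 (l(c) = √(-3 + 6²)/2 = √(-3 + 36)/2 = √33/2)
-129 + (l(-3) - 6*(-6))*t(11) = -129 + (√33/2 - 6*(-6))*11 = -129 + (√33/2 + 36)*11 = -129 + (36 + √33/2)*11 = -129 + (396 + 11*√33/2) = 267 + 11*√33/2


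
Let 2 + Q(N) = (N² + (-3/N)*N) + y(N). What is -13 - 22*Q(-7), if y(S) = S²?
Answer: -2059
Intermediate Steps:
Q(N) = -5 + 2*N² (Q(N) = -2 + ((N² + (-3/N)*N) + N²) = -2 + ((N² - 3) + N²) = -2 + ((-3 + N²) + N²) = -2 + (-3 + 2*N²) = -5 + 2*N²)
-13 - 22*Q(-7) = -13 - 22*(-5 + 2*(-7)²) = -13 - 22*(-5 + 2*49) = -13 - 22*(-5 + 98) = -13 - 22*93 = -13 - 2046 = -2059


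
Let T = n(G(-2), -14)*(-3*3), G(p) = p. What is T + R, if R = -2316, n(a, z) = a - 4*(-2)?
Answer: -2370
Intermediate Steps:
n(a, z) = 8 + a (n(a, z) = a + 8 = 8 + a)
T = -54 (T = (8 - 2)*(-3*3) = 6*(-9) = -54)
T + R = -54 - 2316 = -2370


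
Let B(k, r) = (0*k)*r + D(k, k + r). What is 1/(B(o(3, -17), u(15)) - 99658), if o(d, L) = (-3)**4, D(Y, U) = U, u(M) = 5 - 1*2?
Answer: -1/99574 ≈ -1.0043e-5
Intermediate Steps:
u(M) = 3 (u(M) = 5 - 2 = 3)
o(d, L) = 81
B(k, r) = k + r (B(k, r) = (0*k)*r + (k + r) = 0*r + (k + r) = 0 + (k + r) = k + r)
1/(B(o(3, -17), u(15)) - 99658) = 1/((81 + 3) - 99658) = 1/(84 - 99658) = 1/(-99574) = -1/99574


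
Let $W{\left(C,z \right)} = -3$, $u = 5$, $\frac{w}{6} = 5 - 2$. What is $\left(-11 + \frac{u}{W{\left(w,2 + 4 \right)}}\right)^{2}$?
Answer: $\frac{1444}{9} \approx 160.44$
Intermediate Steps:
$w = 18$ ($w = 6 \left(5 - 2\right) = 6 \cdot 3 = 18$)
$\left(-11 + \frac{u}{W{\left(w,2 + 4 \right)}}\right)^{2} = \left(-11 + \frac{5}{-3}\right)^{2} = \left(-11 + 5 \left(- \frac{1}{3}\right)\right)^{2} = \left(-11 - \frac{5}{3}\right)^{2} = \left(- \frac{38}{3}\right)^{2} = \frac{1444}{9}$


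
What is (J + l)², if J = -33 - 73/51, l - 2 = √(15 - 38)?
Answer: 2675893/2601 - 3308*I*√23/51 ≈ 1028.8 - 311.07*I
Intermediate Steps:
l = 2 + I*√23 (l = 2 + √(15 - 38) = 2 + √(-23) = 2 + I*√23 ≈ 2.0 + 4.7958*I)
J = -1756/51 (J = -33 - 73*1/51 = -33 - 73/51 = -1756/51 ≈ -34.431)
(J + l)² = (-1756/51 + (2 + I*√23))² = (-1654/51 + I*√23)²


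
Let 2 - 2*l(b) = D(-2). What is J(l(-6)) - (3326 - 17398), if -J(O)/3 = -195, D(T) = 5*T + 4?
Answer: 14657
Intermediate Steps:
D(T) = 4 + 5*T
l(b) = 4 (l(b) = 1 - (4 + 5*(-2))/2 = 1 - (4 - 10)/2 = 1 - ½*(-6) = 1 + 3 = 4)
J(O) = 585 (J(O) = -3*(-195) = 585)
J(l(-6)) - (3326 - 17398) = 585 - (3326 - 17398) = 585 - 1*(-14072) = 585 + 14072 = 14657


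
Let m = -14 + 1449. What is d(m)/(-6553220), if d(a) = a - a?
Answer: 0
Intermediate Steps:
m = 1435
d(a) = 0
d(m)/(-6553220) = 0/(-6553220) = 0*(-1/6553220) = 0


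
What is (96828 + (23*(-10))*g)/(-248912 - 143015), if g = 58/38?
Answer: -1833062/7446613 ≈ -0.24616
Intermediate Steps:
g = 29/19 (g = 58*(1/38) = 29/19 ≈ 1.5263)
(96828 + (23*(-10))*g)/(-248912 - 143015) = (96828 + (23*(-10))*(29/19))/(-248912 - 143015) = (96828 - 230*29/19)/(-391927) = (96828 - 6670/19)*(-1/391927) = (1833062/19)*(-1/391927) = -1833062/7446613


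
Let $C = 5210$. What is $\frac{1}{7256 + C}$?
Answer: $\frac{1}{12466} \approx 8.0218 \cdot 10^{-5}$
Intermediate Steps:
$\frac{1}{7256 + C} = \frac{1}{7256 + 5210} = \frac{1}{12466}$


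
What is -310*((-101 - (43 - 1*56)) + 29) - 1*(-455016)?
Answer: 473306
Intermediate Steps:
-310*((-101 - (43 - 1*56)) + 29) - 1*(-455016) = -310*((-101 - (43 - 56)) + 29) + 455016 = -310*((-101 - 1*(-13)) + 29) + 455016 = -310*((-101 + 13) + 29) + 455016 = -310*(-88 + 29) + 455016 = -310*(-59) + 455016 = 18290 + 455016 = 473306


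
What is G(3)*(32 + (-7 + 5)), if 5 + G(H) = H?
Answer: -60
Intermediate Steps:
G(H) = -5 + H
G(3)*(32 + (-7 + 5)) = (-5 + 3)*(32 + (-7 + 5)) = -2*(32 - 2) = -2*30 = -60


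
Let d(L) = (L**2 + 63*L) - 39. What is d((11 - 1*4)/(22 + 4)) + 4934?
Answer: 3320535/676 ≈ 4912.0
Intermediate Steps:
d(L) = -39 + L**2 + 63*L
d((11 - 1*4)/(22 + 4)) + 4934 = (-39 + ((11 - 1*4)/(22 + 4))**2 + 63*((11 - 1*4)/(22 + 4))) + 4934 = (-39 + ((11 - 4)/26)**2 + 63*((11 - 4)/26)) + 4934 = (-39 + (7*(1/26))**2 + 63*(7*(1/26))) + 4934 = (-39 + (7/26)**2 + 63*(7/26)) + 4934 = (-39 + 49/676 + 441/26) + 4934 = -14849/676 + 4934 = 3320535/676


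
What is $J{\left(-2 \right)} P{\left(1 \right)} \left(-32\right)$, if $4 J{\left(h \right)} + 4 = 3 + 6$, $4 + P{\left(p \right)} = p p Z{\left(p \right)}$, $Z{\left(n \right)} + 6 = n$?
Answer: $360$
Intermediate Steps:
$Z{\left(n \right)} = -6 + n$
$P{\left(p \right)} = -4 + p^{2} \left(-6 + p\right)$ ($P{\left(p \right)} = -4 + p p \left(-6 + p\right) = -4 + p^{2} \left(-6 + p\right)$)
$J{\left(h \right)} = \frac{5}{4}$ ($J{\left(h \right)} = -1 + \frac{3 + 6}{4} = -1 + \frac{1}{4} \cdot 9 = -1 + \frac{9}{4} = \frac{5}{4}$)
$J{\left(-2 \right)} P{\left(1 \right)} \left(-32\right) = \frac{5 \left(-4 + 1^{2} \left(-6 + 1\right)\right)}{4} \left(-32\right) = \frac{5 \left(-4 + 1 \left(-5\right)\right)}{4} \left(-32\right) = \frac{5 \left(-4 - 5\right)}{4} \left(-32\right) = \frac{5}{4} \left(-9\right) \left(-32\right) = \left(- \frac{45}{4}\right) \left(-32\right) = 360$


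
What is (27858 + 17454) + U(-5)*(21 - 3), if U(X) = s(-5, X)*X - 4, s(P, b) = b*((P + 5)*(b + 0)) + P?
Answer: 45690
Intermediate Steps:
s(P, b) = P + b²*(5 + P) (s(P, b) = b*((5 + P)*b) + P = b*(b*(5 + P)) + P = b²*(5 + P) + P = P + b²*(5 + P))
U(X) = -4 - 5*X (U(X) = (-5 + 5*X² - 5*X²)*X - 4 = -5*X - 4 = -4 - 5*X)
(27858 + 17454) + U(-5)*(21 - 3) = (27858 + 17454) + (-4 - 5*(-5))*(21 - 3) = 45312 + (-4 + 25)*18 = 45312 + 21*18 = 45312 + 378 = 45690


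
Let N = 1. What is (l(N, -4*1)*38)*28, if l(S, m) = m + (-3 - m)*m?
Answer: -8512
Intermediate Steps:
l(S, m) = m + m*(-3 - m)
(l(N, -4*1)*38)*28 = (-(-4*1)*(2 - 4*1)*38)*28 = (-1*(-4)*(2 - 4)*38)*28 = (-1*(-4)*(-2)*38)*28 = -8*38*28 = -304*28 = -8512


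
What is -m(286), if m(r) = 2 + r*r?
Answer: -81798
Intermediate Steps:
m(r) = 2 + r²
-m(286) = -(2 + 286²) = -(2 + 81796) = -1*81798 = -81798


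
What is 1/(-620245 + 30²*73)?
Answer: -1/554545 ≈ -1.8033e-6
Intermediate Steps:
1/(-620245 + 30²*73) = 1/(-620245 + 900*73) = 1/(-620245 + 65700) = 1/(-554545) = -1/554545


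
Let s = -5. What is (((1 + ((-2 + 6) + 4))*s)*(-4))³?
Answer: 5832000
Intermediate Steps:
(((1 + ((-2 + 6) + 4))*s)*(-4))³ = (((1 + ((-2 + 6) + 4))*(-5))*(-4))³ = (((1 + (4 + 4))*(-5))*(-4))³ = (((1 + 8)*(-5))*(-4))³ = ((9*(-5))*(-4))³ = (-45*(-4))³ = 180³ = 5832000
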